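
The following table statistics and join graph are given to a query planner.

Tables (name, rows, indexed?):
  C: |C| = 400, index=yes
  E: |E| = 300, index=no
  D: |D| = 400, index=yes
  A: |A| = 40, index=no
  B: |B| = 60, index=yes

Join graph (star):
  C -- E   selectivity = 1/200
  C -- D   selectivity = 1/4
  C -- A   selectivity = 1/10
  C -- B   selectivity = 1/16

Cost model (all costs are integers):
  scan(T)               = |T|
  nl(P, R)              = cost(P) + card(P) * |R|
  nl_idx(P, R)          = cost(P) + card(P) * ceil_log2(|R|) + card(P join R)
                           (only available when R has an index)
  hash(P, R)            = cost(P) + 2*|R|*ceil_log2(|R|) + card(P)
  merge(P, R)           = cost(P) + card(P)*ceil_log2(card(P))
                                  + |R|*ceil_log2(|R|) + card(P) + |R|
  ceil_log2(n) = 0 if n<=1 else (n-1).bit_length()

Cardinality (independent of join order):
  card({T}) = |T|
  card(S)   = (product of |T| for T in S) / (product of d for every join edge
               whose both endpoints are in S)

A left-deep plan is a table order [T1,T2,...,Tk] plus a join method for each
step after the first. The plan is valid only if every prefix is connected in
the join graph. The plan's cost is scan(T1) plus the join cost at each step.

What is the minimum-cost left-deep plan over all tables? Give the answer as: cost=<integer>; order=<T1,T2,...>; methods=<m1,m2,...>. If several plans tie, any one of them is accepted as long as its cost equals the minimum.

cost=23850; order=E,C,B,A,D; methods=nl_idx,hash,hash,hash

Selinger DP (subsets sized 1..n):
  {C}: scan cost=400, card=400
  {E}: scan cost=300, card=300
  {D}: scan cost=400, card=400
  {A}: scan cost=40, card=40
  {B}: scan cost=60, card=60
  {CE}: card=600; try (C,nl_idx)→3600, (E,hash)→6200, (C,merge)→7300, (E,merge)→7400, (C,hash)→7800, (C,nl)→120300 …(+1); best=3600 via (C,nl_idx)
  {CD}: card=40000; try (D,hash)→8000, (C,hash)→8000, (D,merge)→8400, (C,merge)→8400, (D,nl_idx)→44000, (C,nl_idx)→44000 …(+2); best=8000 via (D,hash)
  {AC}: card=1600; try (A,hash)→1280, (C,nl_idx)→2000, (C,merge)→4320, (A,merge)→4680, (C,hash)→7280, (C,nl)→16040 …(+1); best=1280 via (A,hash)
  {BC}: card=1500; try (B,hash)→1520, (C,nl_idx)→2100, (B,nl_idx)→4300, (C,merge)→4480, (B,merge)→4820, (C,hash)→7320 …(+2); best=1520 via (B,hash)
  {CDE}: card=60000; try (D,hash)→11400, (D,merge)→14200, (E,hash)→53400, (D,nl_idx)→69000, (D,nl)→243600, (E,merge)→691000 …(+1); best=11400 via (D,hash)
  {ACE}: card=2400; try (A,hash)→4680, (E,hash)→8280, (A,merge)→10480, (E,merge)→23480, (A,nl)→27600, (E,nl)→481280; best=4680 via (A,hash)
  {BCE}: card=2250; try (B,hash)→4920, (E,hash)→8420, (B,nl_idx)→9450, (B,merge)→10620, (E,merge)→22520, (B,nl)→39600 …(+1); best=4920 via (B,hash)
  {ACD}: card=160000; try (D,hash)→10080, (D,merge)→24480, (A,hash)→48480, (D,nl_idx)→175680, (D,nl)→641280, (A,merge)→688280 …(+1); best=10080 via (D,hash)
  {BCD}: card=150000; try (D,hash)→10220, (D,merge)→23520, (B,hash)→48720, (D,nl_idx)→165020, (B,nl_idx)→398000, (D,nl)→601520 …(+2); best=10220 via (D,hash)
  {ABC}: card=6000; try (A,hash)→3500, (B,hash)→3600, (B,nl_idx)→16880, (A,merge)→19800, (B,merge)→20900, (A,nl)→61520 …(+1); best=3500 via (A,hash)
  {ACDE}: card=240000; try (D,hash)→14280, (D,merge)→39880, (A,hash)→71880, (E,hash)→175480, (D,nl_idx)→266280, (D,nl)→964680 …(+4); best=14280 via (D,hash)
  {BCDE}: card=225000; try (D,hash)→14370, (D,merge)→38170, (B,hash)→72120, (E,hash)→165620, (D,nl_idx)→250170, (B,nl_idx)→596400 …(+5); best=14370 via (D,hash)
  {ABCE}: card=9000; try (A,hash)→7650, (B,hash)→7800, (E,hash)→14900, (B,nl_idx)→28080, (A,merge)→34450, (B,merge)→36300 …(+4); best=7650 via (A,hash)
  {ABCD}: card=600000; try (D,hash)→16700, (D,merge)→91500, (A,hash)→160700, (B,hash)→170800, (D,nl_idx)→657500, (B,nl_idx)→1570080 …(+5); best=16700 via (D,hash)
  {ABCDE}: card=900000; try (D,hash)→23850, (D,merge)→146650, (A,hash)→239850, (B,hash)→255000, (E,hash)→622100, (D,nl_idx)→988650 …(+8); best=23850 via (D,hash)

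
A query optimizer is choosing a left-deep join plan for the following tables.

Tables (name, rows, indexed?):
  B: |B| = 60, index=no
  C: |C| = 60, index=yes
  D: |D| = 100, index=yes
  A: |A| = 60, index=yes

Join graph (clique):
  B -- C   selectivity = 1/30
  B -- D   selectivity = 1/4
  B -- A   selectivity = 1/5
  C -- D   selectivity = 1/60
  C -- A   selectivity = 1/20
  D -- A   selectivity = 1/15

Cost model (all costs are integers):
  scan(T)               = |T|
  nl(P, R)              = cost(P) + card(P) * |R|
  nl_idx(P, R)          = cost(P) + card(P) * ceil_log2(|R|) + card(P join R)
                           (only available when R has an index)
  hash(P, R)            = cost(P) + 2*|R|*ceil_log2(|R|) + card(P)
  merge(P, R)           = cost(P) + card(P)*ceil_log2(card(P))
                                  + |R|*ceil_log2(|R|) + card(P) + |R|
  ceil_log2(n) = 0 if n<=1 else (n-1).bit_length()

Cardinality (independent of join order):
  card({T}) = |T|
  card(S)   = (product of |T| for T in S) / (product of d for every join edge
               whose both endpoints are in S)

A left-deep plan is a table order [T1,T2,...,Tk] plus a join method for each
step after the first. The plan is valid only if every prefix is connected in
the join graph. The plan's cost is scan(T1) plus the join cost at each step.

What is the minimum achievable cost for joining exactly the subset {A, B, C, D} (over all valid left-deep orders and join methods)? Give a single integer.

Selinger DP over subsets of {A,B,C,D}:
  {B}: scan cost=60, card=60
  {C}: scan cost=60, card=60
  {D}: scan cost=100, card=100
  {A}: scan cost=60, card=60
  {BC}: card=120; try (C,nl_idx)→540, (C,hash)→840, (B,hash)→840, (C,merge)→900, (B,merge)→900, (C,nl)→3660 …(+1); best=540 via (C,nl_idx)
  {BD}: card=1500; try (B,hash)→920, (D,merge)→1280, (B,merge)→1320, (D,hash)→1520, (D,nl_idx)→1980, (D,nl)→6060 …(+1); best=920 via (B,hash)
  {AB}: card=720; try (B,hash)→840, (A,hash)→840, (B,merge)→900, (A,merge)→900, (A,nl_idx)→1140, (B,nl)→3660 …(+1); best=840 via (B,hash)
  {CD}: card=100; try (D,nl_idx)→580, (C,nl_idx)→800, (C,hash)→920, (D,merge)→1280, (C,merge)→1320, (D,hash)→1520 …(+2); best=580 via (D,nl_idx)
  {AC}: card=180; try (C,nl_idx)→600, (A,nl_idx)→600, (C,hash)→840, (A,hash)→840, (C,merge)→900, (A,merge)→900 …(+2); best=600 via (C,nl_idx)
  {AD}: card=400; try (D,nl_idx)→880, (A,hash)→920, (A,nl_idx)→1100, (D,merge)→1280, (A,merge)→1320, (D,hash)→1520 …(+2); best=880 via (D,nl_idx)
  {BCD}: card=50; try (B,hash)→1400, (D,nl_idx)→1430, (B,merge)→1800, (D,hash)→2060, (D,merge)→2300, (C,hash)→3140 …(+5); best=1400 via (B,hash)
  {ABC}: card=72; try (A,nl_idx)→1332, (A,hash)→1380, (B,hash)→1500, (A,merge)→1920, (C,hash)→2280, (B,merge)→2640 …(+5); best=1332 via (A,nl_idx)
  {ABD}: card=1200; try (B,hash)→2000, (D,hash)→2960, (A,hash)→3140, (B,merge)→5300, (D,nl_idx)→7080, (D,merge)→9560 …(+5); best=2000 via (B,hash)
  {ACD}: card=20; try (A,nl_idx)→1200, (A,hash)→1400, (A,merge)→1800, (D,nl_idx)→1880, (C,hash)→2000, (D,hash)→2180 …(+6); best=1200 via (A,nl_idx)
  {ABCD}: card=2; try (A,nl_idx)→1702, (B,merge)→1740, (D,nl_idx)→1838, (B,hash)→1940, (A,hash)→2170, (A,merge)→2170 …(+9); best=1702 via (A,nl_idx)

1702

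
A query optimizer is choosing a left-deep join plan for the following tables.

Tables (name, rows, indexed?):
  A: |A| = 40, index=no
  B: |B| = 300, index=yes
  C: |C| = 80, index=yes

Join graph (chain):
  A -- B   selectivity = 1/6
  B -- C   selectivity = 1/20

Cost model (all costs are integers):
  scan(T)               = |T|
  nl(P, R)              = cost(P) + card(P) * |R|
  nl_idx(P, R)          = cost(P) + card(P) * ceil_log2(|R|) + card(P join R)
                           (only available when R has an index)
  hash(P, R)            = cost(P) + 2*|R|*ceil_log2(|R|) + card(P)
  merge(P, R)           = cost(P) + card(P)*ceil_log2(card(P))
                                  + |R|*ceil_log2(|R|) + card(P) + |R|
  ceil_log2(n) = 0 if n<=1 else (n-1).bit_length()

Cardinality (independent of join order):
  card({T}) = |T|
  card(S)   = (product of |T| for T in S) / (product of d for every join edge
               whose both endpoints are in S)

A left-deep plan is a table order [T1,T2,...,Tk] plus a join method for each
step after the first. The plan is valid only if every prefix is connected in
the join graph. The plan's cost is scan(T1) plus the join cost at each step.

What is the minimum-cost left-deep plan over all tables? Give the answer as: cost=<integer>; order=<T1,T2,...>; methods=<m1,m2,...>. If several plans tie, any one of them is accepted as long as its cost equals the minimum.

Selinger DP (subsets sized 1..n):
  {A}: scan cost=40, card=40
  {B}: scan cost=300, card=300
  {C}: scan cost=80, card=80
  {AB}: card=2000; try (A,hash)→1080, (B,nl_idx)→2400, (B,merge)→3320, (A,merge)→3580, (B,hash)→5480, (B,nl)→12040 …(+1); best=1080 via (A,hash)
  {BC}: card=1200; try (C,hash)→1720, (B,nl_idx)→2000, (C,nl_idx)→3600, (B,merge)→3720, (C,merge)→3940, (B,hash)→5560 …(+2); best=1720 via (C,hash)
  {ABC}: card=8000; try (A,hash)→3400, (C,hash)→4200, (A,merge)→16400, (C,nl_idx)→23080, (C,merge)→25720, (A,nl)→49720 …(+1); best=3400 via (A,hash)

cost=3400; order=B,C,A; methods=hash,hash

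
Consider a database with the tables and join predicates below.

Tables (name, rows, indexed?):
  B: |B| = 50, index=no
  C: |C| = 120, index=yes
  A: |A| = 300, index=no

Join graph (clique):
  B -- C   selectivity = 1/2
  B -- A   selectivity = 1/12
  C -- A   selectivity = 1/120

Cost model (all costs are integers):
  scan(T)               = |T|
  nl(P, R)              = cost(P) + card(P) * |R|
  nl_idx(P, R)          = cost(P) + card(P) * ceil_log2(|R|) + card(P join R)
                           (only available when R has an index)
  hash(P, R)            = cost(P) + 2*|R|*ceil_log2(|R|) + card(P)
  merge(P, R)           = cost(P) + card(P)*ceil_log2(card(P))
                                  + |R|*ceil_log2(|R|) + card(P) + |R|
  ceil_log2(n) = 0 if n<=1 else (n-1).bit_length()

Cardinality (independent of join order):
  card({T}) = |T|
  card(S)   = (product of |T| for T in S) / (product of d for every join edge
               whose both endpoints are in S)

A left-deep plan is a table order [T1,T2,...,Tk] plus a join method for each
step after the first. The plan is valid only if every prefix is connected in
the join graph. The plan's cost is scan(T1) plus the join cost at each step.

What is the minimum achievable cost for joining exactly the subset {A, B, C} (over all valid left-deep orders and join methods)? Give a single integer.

Selinger DP over subsets of {A,B,C}:
  {B}: scan cost=50, card=50
  {C}: scan cost=120, card=120
  {A}: scan cost=300, card=300
  {BC}: card=3000; try (B,hash)→840, (C,merge)→1360, (B,merge)→1430, (C,hash)→1780, (C,nl_idx)→3400, (C,nl)→6050 …(+1); best=840 via (B,hash)
  {AB}: card=1250; try (B,hash)→1200, (A,merge)→3400, (B,merge)→3650, (A,hash)→5500, (A,nl)→15050, (B,nl)→15300; best=1200 via (B,hash)
  {AC}: card=300; try (C,hash)→2280, (C,nl_idx)→2700, (A,merge)→4080, (C,merge)→4260, (A,hash)→5640, (A,nl)→36120 …(+1); best=2280 via (C,hash)
  {ABC}: card=625; try (B,hash)→3180, (C,hash)→4130, (B,merge)→5630, (A,hash)→9240, (C,nl_idx)→10575, (C,merge)→17160 …(+4); best=3180 via (B,hash)

3180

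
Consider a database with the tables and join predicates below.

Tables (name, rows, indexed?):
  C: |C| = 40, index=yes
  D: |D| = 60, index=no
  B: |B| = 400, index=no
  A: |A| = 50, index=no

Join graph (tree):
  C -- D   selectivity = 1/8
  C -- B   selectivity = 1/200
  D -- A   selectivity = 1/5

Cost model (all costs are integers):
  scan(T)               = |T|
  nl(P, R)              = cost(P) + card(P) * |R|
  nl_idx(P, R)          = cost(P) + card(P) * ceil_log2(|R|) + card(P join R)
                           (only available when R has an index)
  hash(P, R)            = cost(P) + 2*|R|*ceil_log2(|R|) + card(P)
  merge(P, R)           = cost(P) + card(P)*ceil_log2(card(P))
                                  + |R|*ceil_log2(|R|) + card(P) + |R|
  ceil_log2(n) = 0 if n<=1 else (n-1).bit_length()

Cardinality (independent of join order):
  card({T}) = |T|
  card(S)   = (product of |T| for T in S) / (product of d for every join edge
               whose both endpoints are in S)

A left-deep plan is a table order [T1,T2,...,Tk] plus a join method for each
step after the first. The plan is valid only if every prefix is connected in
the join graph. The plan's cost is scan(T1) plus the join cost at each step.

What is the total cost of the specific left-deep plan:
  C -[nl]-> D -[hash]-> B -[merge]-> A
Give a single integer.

16890

step 1: scan C: cost=40, card=40
step 2: join D via nl
    card(P join D) = 40*60/(8) = 300
    cost = 40 + 40*60 = 2440
step 3: join B via hash
    card(P join B) = 300*400/(200) = 600
    cost = 2440 + 2*400*9 + 300 = 9940
step 4: join A via merge
    card(P join A) = 600*50/(5) = 6000
    cost = 9940 + 600*10 + 50*6 + 600 + 50 = 16890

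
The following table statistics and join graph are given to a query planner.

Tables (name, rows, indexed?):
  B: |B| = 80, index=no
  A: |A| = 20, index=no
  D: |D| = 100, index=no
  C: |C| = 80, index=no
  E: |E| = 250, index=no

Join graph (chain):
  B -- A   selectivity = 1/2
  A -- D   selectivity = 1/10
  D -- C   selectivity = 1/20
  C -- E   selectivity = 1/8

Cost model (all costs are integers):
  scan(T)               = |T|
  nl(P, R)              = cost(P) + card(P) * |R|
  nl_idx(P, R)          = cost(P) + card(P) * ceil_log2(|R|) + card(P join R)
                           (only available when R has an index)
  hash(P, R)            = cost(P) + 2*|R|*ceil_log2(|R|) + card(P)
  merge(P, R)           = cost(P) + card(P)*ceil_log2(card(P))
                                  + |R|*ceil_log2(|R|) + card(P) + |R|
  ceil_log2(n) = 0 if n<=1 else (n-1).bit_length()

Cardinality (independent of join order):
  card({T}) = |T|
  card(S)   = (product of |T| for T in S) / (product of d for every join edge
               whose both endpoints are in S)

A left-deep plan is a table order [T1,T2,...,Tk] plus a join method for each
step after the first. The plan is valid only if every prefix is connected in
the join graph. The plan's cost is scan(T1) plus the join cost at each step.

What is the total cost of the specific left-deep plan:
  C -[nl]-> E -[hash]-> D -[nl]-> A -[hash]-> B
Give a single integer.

step 1: scan C: cost=80, card=80
step 2: join E via nl
    card(P join E) = 80*250/(8) = 2500
    cost = 80 + 80*250 = 20080
step 3: join D via hash
    card(P join D) = 2500*100/(20) = 12500
    cost = 20080 + 2*100*7 + 2500 = 23980
step 4: join A via nl
    card(P join A) = 12500*20/(10) = 25000
    cost = 23980 + 12500*20 = 273980
step 5: join B via hash
    card(P join B) = 25000*80/(2) = 1000000
    cost = 273980 + 2*80*7 + 25000 = 300100

300100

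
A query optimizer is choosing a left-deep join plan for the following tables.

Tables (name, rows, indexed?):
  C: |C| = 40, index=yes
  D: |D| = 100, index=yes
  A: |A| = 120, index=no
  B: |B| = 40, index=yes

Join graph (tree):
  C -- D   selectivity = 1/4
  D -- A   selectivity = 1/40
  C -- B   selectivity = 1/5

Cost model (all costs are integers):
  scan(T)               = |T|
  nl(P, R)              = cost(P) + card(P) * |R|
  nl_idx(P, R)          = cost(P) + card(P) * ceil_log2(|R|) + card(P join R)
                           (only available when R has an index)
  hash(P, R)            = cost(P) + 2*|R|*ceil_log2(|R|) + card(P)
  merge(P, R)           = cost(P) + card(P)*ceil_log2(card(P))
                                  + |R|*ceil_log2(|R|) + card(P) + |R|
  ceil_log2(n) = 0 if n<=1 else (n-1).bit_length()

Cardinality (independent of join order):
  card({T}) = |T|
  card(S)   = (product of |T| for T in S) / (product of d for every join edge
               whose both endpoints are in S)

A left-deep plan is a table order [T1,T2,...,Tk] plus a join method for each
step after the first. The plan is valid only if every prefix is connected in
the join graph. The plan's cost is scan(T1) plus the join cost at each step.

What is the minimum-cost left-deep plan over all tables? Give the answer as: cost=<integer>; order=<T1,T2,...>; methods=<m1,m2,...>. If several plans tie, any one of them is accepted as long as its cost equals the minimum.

cost=5520; order=A,D,C,B; methods=nl_idx,hash,hash

Selinger DP (subsets sized 1..n):
  {C}: scan cost=40, card=40
  {D}: scan cost=100, card=100
  {A}: scan cost=120, card=120
  {B}: scan cost=40, card=40
  {CD}: card=1000; try (C,hash)→680, (D,merge)→1120, (C,merge)→1180, (D,nl_idx)→1320, (D,hash)→1480, (C,nl_idx)→1700 …(+2); best=680 via (C,hash)
  {BC}: card=320; try (C,hash)→560, (B,hash)→560, (C,merge)→600, (C,nl_idx)→600, (B,merge)→600, (B,nl_idx)→600 …(+2); best=560 via (C,hash)
  {AD}: card=300; try (D,nl_idx)→1260, (D,hash)→1640, (A,merge)→1860, (D,merge)→1880, (A,hash)→1880, (A,nl)→12100 …(+1); best=1260 via (D,nl_idx)
  {ACD}: card=3000; try (C,hash)→2040, (A,hash)→3360, (C,merge)→4540, (C,nl_idx)→6060, (A,merge)→12640, (C,nl)→13260 …(+1); best=2040 via (C,hash)
  {BCD}: card=8000; try (B,hash)→2160, (D,hash)→2280, (D,merge)→4560, (D,nl_idx)→10800, (B,merge)→11960, (B,nl_idx)→14680 …(+2); best=2160 via (B,hash)
  {ABCD}: card=24000; try (B,hash)→5520, (A,hash)→11840, (B,merge)→41320, (B,nl_idx)→44040, (A,merge)→115120, (B,nl)→122040 …(+1); best=5520 via (B,hash)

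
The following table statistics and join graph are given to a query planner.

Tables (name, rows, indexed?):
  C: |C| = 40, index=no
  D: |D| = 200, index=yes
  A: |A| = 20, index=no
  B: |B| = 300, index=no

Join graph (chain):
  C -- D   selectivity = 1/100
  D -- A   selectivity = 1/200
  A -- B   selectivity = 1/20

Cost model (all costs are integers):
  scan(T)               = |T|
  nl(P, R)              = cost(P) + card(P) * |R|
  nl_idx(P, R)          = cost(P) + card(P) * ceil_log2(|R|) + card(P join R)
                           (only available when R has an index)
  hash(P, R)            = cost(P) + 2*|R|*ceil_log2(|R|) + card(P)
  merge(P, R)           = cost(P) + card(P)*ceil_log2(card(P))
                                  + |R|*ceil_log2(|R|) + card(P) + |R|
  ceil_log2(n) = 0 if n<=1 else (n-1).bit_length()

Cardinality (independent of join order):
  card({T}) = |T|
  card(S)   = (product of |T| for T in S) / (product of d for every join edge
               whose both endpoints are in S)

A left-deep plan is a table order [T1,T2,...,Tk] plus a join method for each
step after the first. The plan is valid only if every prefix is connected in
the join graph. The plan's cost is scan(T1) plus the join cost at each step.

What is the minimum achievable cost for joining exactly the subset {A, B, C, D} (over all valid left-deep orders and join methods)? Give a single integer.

3000

Selinger DP over subsets of {A,B,C,D}:
  {C}: scan cost=40, card=40
  {D}: scan cost=200, card=200
  {A}: scan cost=20, card=20
  {B}: scan cost=300, card=300
  {CD}: card=80; try (D,nl_idx)→440, (C,hash)→880, (D,merge)→2120, (C,merge)→2280, (D,hash)→3280, (D,nl)→8040 …(+1); best=440 via (D,nl_idx)
  {AD}: card=20; try (D,nl_idx)→200, (A,hash)→600, (D,merge)→1940, (A,merge)→2120, (D,hash)→3240, (D,nl)→4020 …(+1); best=200 via (D,nl_idx)
  {AB}: card=300; try (A,hash)→800, (B,merge)→3140, (A,merge)→3420, (B,hash)→5440, (B,nl)→6020, (A,nl)→6300; best=800 via (A,hash)
  {ACD}: card=8; try (C,merge)→600, (C,hash)→700, (A,hash)→720, (C,nl)→1000, (A,merge)→1200, (A,nl)→2040; best=600 via (C,merge)
  {ABD}: card=300; try (B,merge)→3320, (D,nl_idx)→3500, (D,hash)→4300, (D,merge)→5600, (B,hash)→5620, (B,nl)→6200 …(+1); best=3320 via (B,merge)
  {ABCD}: card=120; try (B,nl)→3000, (B,merge)→3632, (C,hash)→4100, (B,hash)→6008, (C,merge)→6600, (C,nl)→15320; best=3000 via (B,nl)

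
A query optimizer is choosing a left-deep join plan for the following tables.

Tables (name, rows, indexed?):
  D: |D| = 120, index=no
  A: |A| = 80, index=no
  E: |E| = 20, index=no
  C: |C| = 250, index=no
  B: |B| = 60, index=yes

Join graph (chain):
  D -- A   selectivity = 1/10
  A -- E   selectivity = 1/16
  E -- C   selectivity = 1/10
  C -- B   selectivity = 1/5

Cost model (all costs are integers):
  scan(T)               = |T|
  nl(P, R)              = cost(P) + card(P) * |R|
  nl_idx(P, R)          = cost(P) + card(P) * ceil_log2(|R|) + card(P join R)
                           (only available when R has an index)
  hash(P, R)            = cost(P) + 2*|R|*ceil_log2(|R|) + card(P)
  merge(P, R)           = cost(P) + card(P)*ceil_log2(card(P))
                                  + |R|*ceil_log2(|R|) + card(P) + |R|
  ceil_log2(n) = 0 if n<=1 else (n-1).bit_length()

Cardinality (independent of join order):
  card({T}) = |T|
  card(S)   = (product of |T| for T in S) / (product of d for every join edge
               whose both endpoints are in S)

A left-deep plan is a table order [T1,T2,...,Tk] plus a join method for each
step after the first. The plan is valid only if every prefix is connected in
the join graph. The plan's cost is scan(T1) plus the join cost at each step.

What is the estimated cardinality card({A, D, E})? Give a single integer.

1200

Tables in S: A(80), D(120), E(20)
Edges inside S: D-A(d=10), A-E(d=16)
numerator = 80 * 120 * 20 = 192000
denominator = 10 * 16 = 160
card(S) = 192000 / 160 = 1200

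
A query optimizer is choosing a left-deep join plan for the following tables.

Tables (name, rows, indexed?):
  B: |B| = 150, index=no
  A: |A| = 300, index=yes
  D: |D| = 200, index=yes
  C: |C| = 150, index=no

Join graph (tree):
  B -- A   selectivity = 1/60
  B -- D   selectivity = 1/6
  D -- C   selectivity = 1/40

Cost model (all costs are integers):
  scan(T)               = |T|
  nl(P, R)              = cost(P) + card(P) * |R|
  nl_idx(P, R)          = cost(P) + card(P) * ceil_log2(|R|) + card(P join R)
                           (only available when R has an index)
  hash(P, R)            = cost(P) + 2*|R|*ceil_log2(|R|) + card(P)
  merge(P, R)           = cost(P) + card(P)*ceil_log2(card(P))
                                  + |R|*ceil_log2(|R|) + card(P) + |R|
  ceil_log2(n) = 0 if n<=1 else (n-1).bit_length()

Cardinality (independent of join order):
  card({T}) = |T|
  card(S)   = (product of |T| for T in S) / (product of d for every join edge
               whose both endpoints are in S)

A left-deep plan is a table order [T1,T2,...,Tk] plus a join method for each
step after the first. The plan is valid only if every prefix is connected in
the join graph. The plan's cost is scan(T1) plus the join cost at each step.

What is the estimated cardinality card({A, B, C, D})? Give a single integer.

Tables in S: A(300), B(150), C(150), D(200)
Edges inside S: B-A(d=60), B-D(d=6), D-C(d=40)
numerator = 300 * 150 * 150 * 200 = 1350000000
denominator = 60 * 6 * 40 = 14400
card(S) = 1350000000 / 14400 = 93750

93750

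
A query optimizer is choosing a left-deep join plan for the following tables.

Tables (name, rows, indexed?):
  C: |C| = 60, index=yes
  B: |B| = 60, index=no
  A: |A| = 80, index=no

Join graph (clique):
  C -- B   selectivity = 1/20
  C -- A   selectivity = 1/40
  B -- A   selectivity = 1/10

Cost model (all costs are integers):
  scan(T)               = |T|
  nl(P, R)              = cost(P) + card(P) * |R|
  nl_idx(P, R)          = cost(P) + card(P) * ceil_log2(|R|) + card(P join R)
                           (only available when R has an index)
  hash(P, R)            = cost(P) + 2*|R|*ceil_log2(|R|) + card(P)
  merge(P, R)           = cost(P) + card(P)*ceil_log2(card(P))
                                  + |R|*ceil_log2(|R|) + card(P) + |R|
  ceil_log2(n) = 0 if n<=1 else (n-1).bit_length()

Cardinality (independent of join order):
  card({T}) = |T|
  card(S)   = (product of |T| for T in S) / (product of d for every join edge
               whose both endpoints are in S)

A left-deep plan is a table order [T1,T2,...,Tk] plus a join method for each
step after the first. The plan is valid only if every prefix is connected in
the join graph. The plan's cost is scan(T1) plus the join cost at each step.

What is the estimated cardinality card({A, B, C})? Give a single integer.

36

Tables in S: A(80), B(60), C(60)
Edges inside S: C-B(d=20), C-A(d=40), B-A(d=10)
numerator = 80 * 60 * 60 = 288000
denominator = 20 * 40 * 10 = 8000
card(S) = 288000 / 8000 = 36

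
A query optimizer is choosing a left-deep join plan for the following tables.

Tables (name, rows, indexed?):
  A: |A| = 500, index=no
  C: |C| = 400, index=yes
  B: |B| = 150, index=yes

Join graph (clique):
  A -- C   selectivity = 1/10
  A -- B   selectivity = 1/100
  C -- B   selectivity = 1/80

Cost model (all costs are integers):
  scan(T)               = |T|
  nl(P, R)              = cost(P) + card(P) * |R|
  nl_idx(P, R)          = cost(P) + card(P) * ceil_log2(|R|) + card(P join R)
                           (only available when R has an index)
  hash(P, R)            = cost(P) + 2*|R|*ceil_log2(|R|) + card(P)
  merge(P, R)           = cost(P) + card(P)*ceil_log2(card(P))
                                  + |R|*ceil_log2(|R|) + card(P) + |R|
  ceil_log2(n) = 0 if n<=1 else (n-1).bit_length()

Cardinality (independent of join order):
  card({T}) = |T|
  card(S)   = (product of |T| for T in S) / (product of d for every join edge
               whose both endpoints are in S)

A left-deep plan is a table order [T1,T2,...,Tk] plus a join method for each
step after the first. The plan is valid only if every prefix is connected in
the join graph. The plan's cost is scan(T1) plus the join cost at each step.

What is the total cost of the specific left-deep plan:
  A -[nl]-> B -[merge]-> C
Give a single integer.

87750

step 1: scan A: cost=500, card=500
step 2: join B via nl
    card(P join B) = 500*150/(100) = 750
    cost = 500 + 500*150 = 75500
step 3: join C via merge
    card(P join C) = 750*400/(10*80) = 375
    cost = 75500 + 750*10 + 400*9 + 750 + 400 = 87750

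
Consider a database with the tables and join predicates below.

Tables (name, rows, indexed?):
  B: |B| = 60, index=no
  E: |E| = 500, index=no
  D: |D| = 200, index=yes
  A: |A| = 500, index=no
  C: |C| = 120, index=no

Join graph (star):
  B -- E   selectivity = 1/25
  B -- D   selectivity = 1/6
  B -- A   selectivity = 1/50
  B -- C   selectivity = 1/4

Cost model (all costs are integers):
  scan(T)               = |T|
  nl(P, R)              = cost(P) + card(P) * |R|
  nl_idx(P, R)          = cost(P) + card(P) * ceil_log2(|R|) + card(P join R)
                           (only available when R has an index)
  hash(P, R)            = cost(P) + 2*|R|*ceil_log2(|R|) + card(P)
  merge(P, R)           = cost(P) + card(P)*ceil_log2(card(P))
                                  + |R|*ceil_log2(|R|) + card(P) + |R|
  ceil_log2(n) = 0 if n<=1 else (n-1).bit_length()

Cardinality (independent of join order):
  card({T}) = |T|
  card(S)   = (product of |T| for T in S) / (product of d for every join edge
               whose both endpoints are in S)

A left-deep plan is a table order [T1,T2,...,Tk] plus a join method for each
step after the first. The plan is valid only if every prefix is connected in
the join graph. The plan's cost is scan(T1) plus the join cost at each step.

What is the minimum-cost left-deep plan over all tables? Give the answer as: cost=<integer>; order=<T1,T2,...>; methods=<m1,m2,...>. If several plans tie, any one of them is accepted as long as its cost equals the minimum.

Selinger DP (subsets sized 1..n):
  {B}: scan cost=60, card=60
  {E}: scan cost=500, card=500
  {D}: scan cost=200, card=200
  {A}: scan cost=500, card=500
  {C}: scan cost=120, card=120
  {BE}: card=1200; try (B,hash)→1720, (E,merge)→5480, (B,merge)→5920, (E,hash)→9120, (E,nl)→30060, (B,nl)→30500; best=1720 via (B,hash)
  {BD}: card=2000; try (B,hash)→1120, (D,merge)→2280, (B,merge)→2420, (D,nl_idx)→2540, (D,hash)→3320, (D,nl)→12060 …(+1); best=1120 via (B,hash)
  {AB}: card=600; try (B,hash)→1720, (A,merge)→5480, (B,merge)→5920, (A,hash)→9120, (A,nl)→30060, (B,nl)→30500; best=1720 via (B,hash)
  {BC}: card=1800; try (B,hash)→960, (C,merge)→1440, (B,merge)→1500, (C,hash)→1800, (C,nl)→7260, (B,nl)→7320; best=960 via (B,hash)
  {BDE}: card=40000; try (D,hash)→6120, (E,hash)→12120, (D,merge)→17920, (E,merge)→30120, (D,nl_idx)→51320, (D,nl)→241720 …(+1); best=6120 via (D,hash)
  {ABE}: card=12000; try (E,hash)→11320, (A,hash)→11920, (E,merge)→13320, (A,merge)→21120, (E,nl)→301720, (A,nl)→601720; best=11320 via (E,hash)
  {BCE}: card=36000; try (C,hash)→4600, (E,hash)→11760, (C,merge)→17080, (E,merge)→27560, (C,nl)→145720, (E,nl)→900960; best=4600 via (C,hash)
  {ABD}: card=20000; try (D,hash)→5520, (D,merge)→10120, (A,hash)→12120, (D,nl_idx)→26520, (A,merge)→30120, (D,nl)→121720 …(+1); best=5520 via (D,hash)
  {BCD}: card=60000; try (C,hash)→4800, (D,hash)→5960, (D,merge)→24360, (C,merge)→26080, (D,nl_idx)→75360, (C,nl)→241120 …(+1); best=4800 via (C,hash)
  {ABC}: card=18000; try (C,hash)→4000, (C,merge)→9280, (A,hash)→11760, (A,merge)→27560, (C,nl)→73720, (A,nl)→900960; best=4000 via (C,hash)
  {ABDE}: card=400000; try (D,hash)→26520, (E,hash)→34520, (A,hash)→55120, (D,merge)→193120, (E,merge)→330520, (D,nl_idx)→507320 …(+4); best=26520 via (D,hash)
  {BCDE}: card=1200000; try (D,hash)→43800, (C,hash)→47800, (E,hash)→73800, (D,merge)→618400, (C,merge)→687080, (E,merge)→1029800 …(+4); best=43800 via (D,hash)
  {ABCE}: card=360000; try (C,hash)→25000, (E,hash)→31000, (A,hash)→49600, (C,merge)→192280, (E,merge)→297000, (A,merge)→621600 …(+3); best=25000 via (C,hash)
  {ABCD}: card=600000; try (D,hash)→25200, (C,hash)→27200, (A,hash)→73800, (D,merge)→293800, (C,merge)→326480, (D,nl_idx)→748000 …(+4); best=25200 via (D,hash)
  {ABCDE}: card=12000000; try (D,hash)→388200, (C,hash)→428200, (E,hash)→634200, (A,hash)→1252800, (D,merge)→7226800, (C,merge)→8027480 …(+7); best=388200 via (D,hash)

cost=388200; order=A,B,E,C,D; methods=hash,hash,hash,hash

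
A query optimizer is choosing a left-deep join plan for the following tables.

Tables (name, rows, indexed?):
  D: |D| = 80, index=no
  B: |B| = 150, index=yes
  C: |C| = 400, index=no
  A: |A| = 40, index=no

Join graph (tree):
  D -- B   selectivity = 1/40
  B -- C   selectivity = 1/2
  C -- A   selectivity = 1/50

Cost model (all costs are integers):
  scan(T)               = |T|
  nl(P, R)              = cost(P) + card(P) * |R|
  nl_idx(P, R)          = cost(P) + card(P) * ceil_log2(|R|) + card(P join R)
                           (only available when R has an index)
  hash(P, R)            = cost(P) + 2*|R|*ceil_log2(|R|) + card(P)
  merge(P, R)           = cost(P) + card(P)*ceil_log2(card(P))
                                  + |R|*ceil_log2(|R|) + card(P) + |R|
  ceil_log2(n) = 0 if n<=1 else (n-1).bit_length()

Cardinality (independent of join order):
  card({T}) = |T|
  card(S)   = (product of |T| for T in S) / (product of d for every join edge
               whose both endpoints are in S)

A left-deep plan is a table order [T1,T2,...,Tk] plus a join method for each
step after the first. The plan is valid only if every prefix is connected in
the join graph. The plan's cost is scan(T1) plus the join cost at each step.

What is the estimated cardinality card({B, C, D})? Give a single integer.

Tables in S: B(150), C(400), D(80)
Edges inside S: D-B(d=40), B-C(d=2)
numerator = 150 * 400 * 80 = 4800000
denominator = 40 * 2 = 80
card(S) = 4800000 / 80 = 60000

60000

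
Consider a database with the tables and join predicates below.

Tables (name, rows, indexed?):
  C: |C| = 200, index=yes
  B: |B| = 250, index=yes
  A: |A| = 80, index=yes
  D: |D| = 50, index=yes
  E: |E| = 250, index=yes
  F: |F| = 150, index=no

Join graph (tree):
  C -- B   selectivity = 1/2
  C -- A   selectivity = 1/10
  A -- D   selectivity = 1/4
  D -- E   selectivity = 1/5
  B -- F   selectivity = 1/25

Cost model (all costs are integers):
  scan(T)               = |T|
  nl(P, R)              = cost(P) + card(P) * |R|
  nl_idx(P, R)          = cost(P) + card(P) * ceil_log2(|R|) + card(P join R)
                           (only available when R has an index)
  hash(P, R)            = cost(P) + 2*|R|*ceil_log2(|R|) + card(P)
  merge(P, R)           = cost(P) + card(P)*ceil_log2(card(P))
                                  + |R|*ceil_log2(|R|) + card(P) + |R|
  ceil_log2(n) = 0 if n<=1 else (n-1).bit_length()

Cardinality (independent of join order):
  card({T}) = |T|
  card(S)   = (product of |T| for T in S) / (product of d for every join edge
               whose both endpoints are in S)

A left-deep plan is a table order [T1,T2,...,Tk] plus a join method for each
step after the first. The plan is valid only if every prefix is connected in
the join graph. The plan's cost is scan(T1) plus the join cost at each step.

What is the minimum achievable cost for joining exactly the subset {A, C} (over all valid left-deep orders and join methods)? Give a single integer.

1520

Selinger DP over subsets of {A,C}:
  {C}: scan cost=200, card=200
  {A}: scan cost=80, card=80
  {AC}: card=1600; try (A,hash)→1520, (C,nl_idx)→2320, (C,merge)→2520, (A,merge)→2640, (A,nl_idx)→3200, (C,hash)→3360 …(+2); best=1520 via (A,hash)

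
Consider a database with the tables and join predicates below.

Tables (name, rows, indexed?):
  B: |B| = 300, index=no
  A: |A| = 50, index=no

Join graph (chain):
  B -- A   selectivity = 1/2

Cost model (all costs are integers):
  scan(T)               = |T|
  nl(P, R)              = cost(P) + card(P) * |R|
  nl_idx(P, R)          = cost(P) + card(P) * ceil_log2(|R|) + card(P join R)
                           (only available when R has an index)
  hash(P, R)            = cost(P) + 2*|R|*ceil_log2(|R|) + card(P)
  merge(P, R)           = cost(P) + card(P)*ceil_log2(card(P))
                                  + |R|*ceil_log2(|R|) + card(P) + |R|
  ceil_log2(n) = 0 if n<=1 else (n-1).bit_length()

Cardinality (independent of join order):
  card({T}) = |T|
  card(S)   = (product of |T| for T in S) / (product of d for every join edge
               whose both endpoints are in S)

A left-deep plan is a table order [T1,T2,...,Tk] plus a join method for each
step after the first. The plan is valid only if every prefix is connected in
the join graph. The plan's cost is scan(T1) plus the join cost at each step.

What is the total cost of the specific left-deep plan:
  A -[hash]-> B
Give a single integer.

5500

step 1: scan A: cost=50, card=50
step 2: join B via hash
    card(P join B) = 50*300/(2) = 7500
    cost = 50 + 2*300*9 + 50 = 5500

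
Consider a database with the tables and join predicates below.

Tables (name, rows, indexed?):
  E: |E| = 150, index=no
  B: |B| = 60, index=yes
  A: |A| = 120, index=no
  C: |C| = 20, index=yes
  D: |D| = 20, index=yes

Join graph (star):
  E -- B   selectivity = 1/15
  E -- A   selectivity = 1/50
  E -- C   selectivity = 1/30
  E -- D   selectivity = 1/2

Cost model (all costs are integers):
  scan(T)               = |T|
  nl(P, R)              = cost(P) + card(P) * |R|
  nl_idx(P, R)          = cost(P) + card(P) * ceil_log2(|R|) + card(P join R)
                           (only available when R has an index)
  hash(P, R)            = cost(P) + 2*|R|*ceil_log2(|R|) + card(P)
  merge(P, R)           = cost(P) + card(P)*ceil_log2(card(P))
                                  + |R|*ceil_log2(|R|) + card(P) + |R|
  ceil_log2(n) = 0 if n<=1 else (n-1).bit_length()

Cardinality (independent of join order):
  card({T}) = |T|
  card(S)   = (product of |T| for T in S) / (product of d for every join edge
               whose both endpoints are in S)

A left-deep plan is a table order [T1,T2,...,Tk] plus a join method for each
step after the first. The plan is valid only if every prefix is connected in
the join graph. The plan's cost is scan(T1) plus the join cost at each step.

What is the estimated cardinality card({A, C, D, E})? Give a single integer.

2400

Tables in S: A(120), C(20), D(20), E(150)
Edges inside S: E-A(d=50), E-C(d=30), E-D(d=2)
numerator = 120 * 20 * 20 * 150 = 7200000
denominator = 50 * 30 * 2 = 3000
card(S) = 7200000 / 3000 = 2400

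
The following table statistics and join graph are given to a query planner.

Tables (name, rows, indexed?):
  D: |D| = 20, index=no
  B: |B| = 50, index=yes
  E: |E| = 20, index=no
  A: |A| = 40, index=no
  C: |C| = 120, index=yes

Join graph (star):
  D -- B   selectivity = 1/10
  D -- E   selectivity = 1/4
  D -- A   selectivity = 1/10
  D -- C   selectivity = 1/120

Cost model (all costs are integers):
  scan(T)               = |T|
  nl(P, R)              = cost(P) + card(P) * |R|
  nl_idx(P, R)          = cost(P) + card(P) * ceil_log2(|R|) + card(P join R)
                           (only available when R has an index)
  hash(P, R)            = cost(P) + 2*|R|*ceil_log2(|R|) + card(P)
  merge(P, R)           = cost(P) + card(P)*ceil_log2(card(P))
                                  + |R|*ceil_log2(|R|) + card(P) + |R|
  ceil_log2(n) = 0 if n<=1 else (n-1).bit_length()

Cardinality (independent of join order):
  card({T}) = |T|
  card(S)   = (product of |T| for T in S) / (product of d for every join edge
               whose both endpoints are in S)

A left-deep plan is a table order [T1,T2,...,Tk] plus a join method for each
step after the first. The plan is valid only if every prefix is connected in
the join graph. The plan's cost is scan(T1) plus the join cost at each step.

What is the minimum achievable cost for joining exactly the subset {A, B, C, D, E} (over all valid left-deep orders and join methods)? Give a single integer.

1580

Selinger DP over subsets of {A,B,C,D,E}:
  {D}: scan cost=20, card=20
  {B}: scan cost=50, card=50
  {E}: scan cost=20, card=20
  {A}: scan cost=40, card=40
  {C}: scan cost=120, card=120
  {BD}: card=100; try (B,nl_idx)→240, (D,hash)→300, (B,merge)→490, (D,merge)→520, (B,hash)→640, (B,nl)→1020 …(+1); best=240 via (B,nl_idx)
  {DE}: card=100; try (E,hash)→240, (D,hash)→240, (E,merge)→260, (D,merge)→260, (E,nl)→420, (D,nl)→420; best=240 via (E,hash)
  {AD}: card=80; try (D,hash)→280, (A,merge)→420, (D,merge)→440, (A,hash)→520, (A,nl)→820, (D,nl)→840; best=280 via (D,hash)
  {CD}: card=20; try (C,nl_idx)→180, (D,hash)→440, (C,merge)→1100, (D,merge)→1200, (C,hash)→1720, (C,nl)→2420 …(+1); best=180 via (C,nl_idx)
  {BDE}: card=500; try (E,hash)→540, (B,hash)→940, (E,merge)→1160, (B,nl_idx)→1340, (B,merge)→1390, (E,nl)→2240 …(+1); best=540 via (E,hash)
  {ABD}: card=400; try (A,hash)→820, (B,hash)→960, (B,nl_idx)→1160, (B,merge)→1270, (A,merge)→1320, (A,nl)→4240 …(+1); best=820 via (A,hash)
  {BCD}: card=100; try (B,nl_idx)→400, (B,merge)→650, (B,hash)→800, (C,nl_idx)→1040, (B,nl)→1180, (C,merge)→2000 …(+2); best=400 via (B,nl_idx)
  {ADE}: card=400; try (E,hash)→560, (A,hash)→820, (E,merge)→1040, (A,merge)→1320, (E,nl)→1880, (A,nl)→4240; best=560 via (E,hash)
  {CDE}: card=100; try (E,hash)→400, (E,merge)→420, (E,nl)→580, (C,nl_idx)→1040, (C,merge)→2000, (C,hash)→2020 …(+1); best=400 via (E,hash)
  {ACD}: card=80; try (A,merge)→580, (A,hash)→680, (C,nl_idx)→920, (A,nl)→980, (C,merge)→1880, (C,hash)→2040 …(+1); best=580 via (A,merge)
  {ABDE}: card=2000; try (E,hash)→1420, (A,hash)→1520, (B,hash)→1560, (B,merge)→4910, (E,merge)→4940, (B,nl_idx)→4960 …(+4); best=1420 via (E,hash)
  {BCDE}: card=500; try (E,hash)→700, (B,hash)→1100, (E,merge)→1320, (B,nl_idx)→1500, (B,merge)→1550, (E,nl)→2400 …(+5); best=700 via (E,hash)
  {ABCD}: card=400; try (A,hash)→980, (B,hash)→1260, (B,nl_idx)→1460, (A,merge)→1480, (B,merge)→1570, (C,hash)→2900 …(+5); best=980 via (A,hash)
  {ACDE}: card=400; try (E,hash)→860, (A,hash)→980, (E,merge)→1340, (A,merge)→1480, (E,nl)→2180, (C,hash)→2640 …(+4); best=860 via (E,hash)
  {ABCDE}: card=2000; try (E,hash)→1580, (A,hash)→1680, (B,hash)→1860, (E,merge)→5100, (C,hash)→5100, (B,merge)→5210 …(+8); best=1580 via (E,hash)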